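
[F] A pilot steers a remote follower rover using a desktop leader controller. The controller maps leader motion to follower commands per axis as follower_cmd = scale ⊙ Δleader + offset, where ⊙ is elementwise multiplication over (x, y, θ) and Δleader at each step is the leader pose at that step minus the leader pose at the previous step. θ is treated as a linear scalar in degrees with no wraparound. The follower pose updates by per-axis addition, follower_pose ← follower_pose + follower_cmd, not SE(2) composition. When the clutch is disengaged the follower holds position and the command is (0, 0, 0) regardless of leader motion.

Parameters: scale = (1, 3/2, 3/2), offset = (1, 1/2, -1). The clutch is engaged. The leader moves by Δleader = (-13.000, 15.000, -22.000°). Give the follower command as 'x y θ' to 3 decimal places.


axis x: 1·-13.000 + 1 = -12.000
axis y: 3/2·15.000 + 1/2 = 23.000
axis θ: 3/2·-22.000 + -1 = -34.000

-12.000 23.000 -34.000


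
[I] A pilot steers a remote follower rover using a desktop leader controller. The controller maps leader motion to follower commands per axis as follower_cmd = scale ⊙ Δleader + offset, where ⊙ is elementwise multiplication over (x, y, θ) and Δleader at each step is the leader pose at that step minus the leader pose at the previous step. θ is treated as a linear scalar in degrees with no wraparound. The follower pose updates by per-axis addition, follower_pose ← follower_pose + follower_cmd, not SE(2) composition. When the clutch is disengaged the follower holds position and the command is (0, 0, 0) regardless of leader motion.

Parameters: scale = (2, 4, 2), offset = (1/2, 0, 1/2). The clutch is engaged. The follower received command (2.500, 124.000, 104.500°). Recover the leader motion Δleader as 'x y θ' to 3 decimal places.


axis x: (2.500 − 1/2) / (2) = 1.000
axis y: (124.000 − 0) / (4) = 31.000
axis θ: (104.500 − 1/2) / (2) = 52.000

1.000 31.000 52.000


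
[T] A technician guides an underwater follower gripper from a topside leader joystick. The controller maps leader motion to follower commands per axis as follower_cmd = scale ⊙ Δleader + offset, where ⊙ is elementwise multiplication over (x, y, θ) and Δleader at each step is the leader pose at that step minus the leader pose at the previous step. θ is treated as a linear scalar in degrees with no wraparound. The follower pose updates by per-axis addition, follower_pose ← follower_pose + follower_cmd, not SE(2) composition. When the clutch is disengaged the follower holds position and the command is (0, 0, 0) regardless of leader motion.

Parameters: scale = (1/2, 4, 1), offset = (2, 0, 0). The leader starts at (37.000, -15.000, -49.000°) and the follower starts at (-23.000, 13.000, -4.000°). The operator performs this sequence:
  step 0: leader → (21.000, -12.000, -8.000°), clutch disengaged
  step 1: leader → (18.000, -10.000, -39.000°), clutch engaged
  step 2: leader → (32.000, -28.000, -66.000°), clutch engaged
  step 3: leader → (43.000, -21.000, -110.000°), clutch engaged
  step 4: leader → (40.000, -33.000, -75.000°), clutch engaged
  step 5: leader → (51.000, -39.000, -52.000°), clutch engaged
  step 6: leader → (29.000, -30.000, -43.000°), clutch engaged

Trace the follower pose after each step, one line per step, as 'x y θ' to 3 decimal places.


step 0: Δleader=(-16.000, 3.000, 41.000°), disengaged; cmd=(0,0,0) → follower holds at (-23.000, 13.000, -4.000°)
step 1: Δleader=(-3.000, 2.000, -31.000°), engaged; cmd=(0.500, 8.000, -31.000°) → follower=(-22.500, 21.000, -35.000°)
step 2: Δleader=(14.000, -18.000, -27.000°), engaged; cmd=(9.000, -72.000, -27.000°) → follower=(-13.500, -51.000, -62.000°)
step 3: Δleader=(11.000, 7.000, -44.000°), engaged; cmd=(7.500, 28.000, -44.000°) → follower=(-6.000, -23.000, -106.000°)
step 4: Δleader=(-3.000, -12.000, 35.000°), engaged; cmd=(0.500, -48.000, 35.000°) → follower=(-5.500, -71.000, -71.000°)
step 5: Δleader=(11.000, -6.000, 23.000°), engaged; cmd=(7.500, -24.000, 23.000°) → follower=(2.000, -95.000, -48.000°)
step 6: Δleader=(-22.000, 9.000, 9.000°), engaged; cmd=(-9.000, 36.000, 9.000°) → follower=(-7.000, -59.000, -39.000°)

-23.000 13.000 -4.000
-22.500 21.000 -35.000
-13.500 -51.000 -62.000
-6.000 -23.000 -106.000
-5.500 -71.000 -71.000
2.000 -95.000 -48.000
-7.000 -59.000 -39.000


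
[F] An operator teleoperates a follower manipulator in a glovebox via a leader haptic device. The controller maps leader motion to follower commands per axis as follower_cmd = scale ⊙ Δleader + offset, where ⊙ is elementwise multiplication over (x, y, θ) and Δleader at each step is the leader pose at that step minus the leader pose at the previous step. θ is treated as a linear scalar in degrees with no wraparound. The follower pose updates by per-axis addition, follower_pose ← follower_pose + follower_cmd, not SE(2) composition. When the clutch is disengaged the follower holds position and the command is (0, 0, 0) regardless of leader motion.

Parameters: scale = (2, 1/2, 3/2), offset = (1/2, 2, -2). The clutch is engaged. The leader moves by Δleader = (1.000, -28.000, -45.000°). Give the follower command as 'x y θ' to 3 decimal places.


axis x: 2·1.000 + 1/2 = 2.500
axis y: 1/2·-28.000 + 2 = -12.000
axis θ: 3/2·-45.000 + -2 = -69.500

2.500 -12.000 -69.500


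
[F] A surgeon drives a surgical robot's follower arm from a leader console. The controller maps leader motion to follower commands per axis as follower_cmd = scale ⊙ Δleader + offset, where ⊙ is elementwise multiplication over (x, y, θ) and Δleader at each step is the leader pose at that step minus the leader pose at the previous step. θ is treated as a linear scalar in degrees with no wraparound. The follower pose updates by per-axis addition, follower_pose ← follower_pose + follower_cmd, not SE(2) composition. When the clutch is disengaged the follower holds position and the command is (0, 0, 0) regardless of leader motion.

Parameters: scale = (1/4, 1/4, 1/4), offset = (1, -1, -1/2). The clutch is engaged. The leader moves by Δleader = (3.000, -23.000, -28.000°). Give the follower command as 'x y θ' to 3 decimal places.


axis x: 1/4·3.000 + 1 = 1.750
axis y: 1/4·-23.000 + -1 = -6.750
axis θ: 1/4·-28.000 + -1/2 = -7.500

1.750 -6.750 -7.500


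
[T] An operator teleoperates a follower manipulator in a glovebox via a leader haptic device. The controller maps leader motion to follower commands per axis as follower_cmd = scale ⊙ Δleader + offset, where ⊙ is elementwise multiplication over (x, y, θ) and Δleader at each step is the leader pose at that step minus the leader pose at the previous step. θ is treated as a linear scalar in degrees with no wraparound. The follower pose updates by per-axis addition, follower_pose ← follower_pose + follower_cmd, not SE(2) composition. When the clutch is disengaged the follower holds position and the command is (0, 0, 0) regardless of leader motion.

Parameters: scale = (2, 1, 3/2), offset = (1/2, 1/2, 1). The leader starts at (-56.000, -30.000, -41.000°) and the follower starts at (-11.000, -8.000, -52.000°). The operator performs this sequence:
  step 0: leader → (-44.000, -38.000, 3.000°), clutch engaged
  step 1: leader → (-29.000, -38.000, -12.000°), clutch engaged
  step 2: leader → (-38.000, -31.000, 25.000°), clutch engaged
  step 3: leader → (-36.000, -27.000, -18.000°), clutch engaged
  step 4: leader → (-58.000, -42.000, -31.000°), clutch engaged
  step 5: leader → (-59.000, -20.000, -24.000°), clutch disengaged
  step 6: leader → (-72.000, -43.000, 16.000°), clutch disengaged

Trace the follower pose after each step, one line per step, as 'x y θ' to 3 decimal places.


step 0: Δleader=(12.000, -8.000, 44.000°), engaged; cmd=(24.500, -7.500, 67.000°) → follower=(13.500, -15.500, 15.000°)
step 1: Δleader=(15.000, 0.000, -15.000°), engaged; cmd=(30.500, 0.500, -21.500°) → follower=(44.000, -15.000, -6.500°)
step 2: Δleader=(-9.000, 7.000, 37.000°), engaged; cmd=(-17.500, 7.500, 56.500°) → follower=(26.500, -7.500, 50.000°)
step 3: Δleader=(2.000, 4.000, -43.000°), engaged; cmd=(4.500, 4.500, -63.500°) → follower=(31.000, -3.000, -13.500°)
step 4: Δleader=(-22.000, -15.000, -13.000°), engaged; cmd=(-43.500, -14.500, -18.500°) → follower=(-12.500, -17.500, -32.000°)
step 5: Δleader=(-1.000, 22.000, 7.000°), disengaged; cmd=(0,0,0) → follower holds at (-12.500, -17.500, -32.000°)
step 6: Δleader=(-13.000, -23.000, 40.000°), disengaged; cmd=(0,0,0) → follower holds at (-12.500, -17.500, -32.000°)

13.500 -15.500 15.000
44.000 -15.000 -6.500
26.500 -7.500 50.000
31.000 -3.000 -13.500
-12.500 -17.500 -32.000
-12.500 -17.500 -32.000
-12.500 -17.500 -32.000


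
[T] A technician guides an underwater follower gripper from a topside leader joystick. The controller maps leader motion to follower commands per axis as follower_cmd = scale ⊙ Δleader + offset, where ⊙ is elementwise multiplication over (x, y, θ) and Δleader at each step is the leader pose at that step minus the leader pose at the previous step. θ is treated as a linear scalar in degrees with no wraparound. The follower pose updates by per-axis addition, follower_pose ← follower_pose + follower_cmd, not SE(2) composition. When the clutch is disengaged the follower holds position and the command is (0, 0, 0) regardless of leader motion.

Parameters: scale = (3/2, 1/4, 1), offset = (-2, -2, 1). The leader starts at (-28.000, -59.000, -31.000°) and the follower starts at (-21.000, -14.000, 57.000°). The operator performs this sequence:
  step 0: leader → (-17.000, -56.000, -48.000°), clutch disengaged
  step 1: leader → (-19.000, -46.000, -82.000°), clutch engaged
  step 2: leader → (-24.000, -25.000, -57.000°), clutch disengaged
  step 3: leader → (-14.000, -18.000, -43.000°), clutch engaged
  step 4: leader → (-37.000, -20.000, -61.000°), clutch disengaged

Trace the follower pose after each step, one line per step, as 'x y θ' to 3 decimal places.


step 0: Δleader=(11.000, 3.000, -17.000°), disengaged; cmd=(0,0,0) → follower holds at (-21.000, -14.000, 57.000°)
step 1: Δleader=(-2.000, 10.000, -34.000°), engaged; cmd=(-5.000, 0.500, -33.000°) → follower=(-26.000, -13.500, 24.000°)
step 2: Δleader=(-5.000, 21.000, 25.000°), disengaged; cmd=(0,0,0) → follower holds at (-26.000, -13.500, 24.000°)
step 3: Δleader=(10.000, 7.000, 14.000°), engaged; cmd=(13.000, -0.250, 15.000°) → follower=(-13.000, -13.750, 39.000°)
step 4: Δleader=(-23.000, -2.000, -18.000°), disengaged; cmd=(0,0,0) → follower holds at (-13.000, -13.750, 39.000°)

-21.000 -14.000 57.000
-26.000 -13.500 24.000
-26.000 -13.500 24.000
-13.000 -13.750 39.000
-13.000 -13.750 39.000


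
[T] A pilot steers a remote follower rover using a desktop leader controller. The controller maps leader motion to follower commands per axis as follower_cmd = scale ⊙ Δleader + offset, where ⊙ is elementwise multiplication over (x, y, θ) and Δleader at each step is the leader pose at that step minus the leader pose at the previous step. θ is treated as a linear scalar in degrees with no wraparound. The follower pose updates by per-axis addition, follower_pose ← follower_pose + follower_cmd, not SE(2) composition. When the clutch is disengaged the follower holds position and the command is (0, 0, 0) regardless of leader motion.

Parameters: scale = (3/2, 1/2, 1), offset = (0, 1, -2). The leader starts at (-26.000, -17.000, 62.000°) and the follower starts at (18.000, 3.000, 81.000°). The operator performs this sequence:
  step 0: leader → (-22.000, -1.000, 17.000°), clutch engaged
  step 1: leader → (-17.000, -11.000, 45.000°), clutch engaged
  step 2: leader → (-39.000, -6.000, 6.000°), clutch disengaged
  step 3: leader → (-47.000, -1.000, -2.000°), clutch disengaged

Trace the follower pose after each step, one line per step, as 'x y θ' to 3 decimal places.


24.000 12.000 34.000
31.500 8.000 60.000
31.500 8.000 60.000
31.500 8.000 60.000

step 0: Δleader=(4.000, 16.000, -45.000°), engaged; cmd=(6.000, 9.000, -47.000°) → follower=(24.000, 12.000, 34.000°)
step 1: Δleader=(5.000, -10.000, 28.000°), engaged; cmd=(7.500, -4.000, 26.000°) → follower=(31.500, 8.000, 60.000°)
step 2: Δleader=(-22.000, 5.000, -39.000°), disengaged; cmd=(0,0,0) → follower holds at (31.500, 8.000, 60.000°)
step 3: Δleader=(-8.000, 5.000, -8.000°), disengaged; cmd=(0,0,0) → follower holds at (31.500, 8.000, 60.000°)


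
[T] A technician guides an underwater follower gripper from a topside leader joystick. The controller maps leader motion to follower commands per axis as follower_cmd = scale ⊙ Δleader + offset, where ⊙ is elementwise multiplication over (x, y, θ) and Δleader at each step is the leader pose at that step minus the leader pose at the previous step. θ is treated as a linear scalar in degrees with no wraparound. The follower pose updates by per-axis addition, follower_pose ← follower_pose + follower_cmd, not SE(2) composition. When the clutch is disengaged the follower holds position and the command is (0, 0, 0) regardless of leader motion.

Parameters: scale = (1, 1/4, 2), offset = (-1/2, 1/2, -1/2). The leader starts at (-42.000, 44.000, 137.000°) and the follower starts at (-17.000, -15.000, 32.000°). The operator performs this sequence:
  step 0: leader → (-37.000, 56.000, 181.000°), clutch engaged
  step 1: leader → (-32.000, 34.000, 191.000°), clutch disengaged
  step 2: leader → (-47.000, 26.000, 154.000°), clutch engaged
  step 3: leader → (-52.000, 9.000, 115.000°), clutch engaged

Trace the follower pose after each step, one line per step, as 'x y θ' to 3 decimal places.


step 0: Δleader=(5.000, 12.000, 44.000°), engaged; cmd=(4.500, 3.500, 87.500°) → follower=(-12.500, -11.500, 119.500°)
step 1: Δleader=(5.000, -22.000, 10.000°), disengaged; cmd=(0,0,0) → follower holds at (-12.500, -11.500, 119.500°)
step 2: Δleader=(-15.000, -8.000, -37.000°), engaged; cmd=(-15.500, -1.500, -74.500°) → follower=(-28.000, -13.000, 45.000°)
step 3: Δleader=(-5.000, -17.000, -39.000°), engaged; cmd=(-5.500, -3.750, -78.500°) → follower=(-33.500, -16.750, -33.500°)

-12.500 -11.500 119.500
-12.500 -11.500 119.500
-28.000 -13.000 45.000
-33.500 -16.750 -33.500


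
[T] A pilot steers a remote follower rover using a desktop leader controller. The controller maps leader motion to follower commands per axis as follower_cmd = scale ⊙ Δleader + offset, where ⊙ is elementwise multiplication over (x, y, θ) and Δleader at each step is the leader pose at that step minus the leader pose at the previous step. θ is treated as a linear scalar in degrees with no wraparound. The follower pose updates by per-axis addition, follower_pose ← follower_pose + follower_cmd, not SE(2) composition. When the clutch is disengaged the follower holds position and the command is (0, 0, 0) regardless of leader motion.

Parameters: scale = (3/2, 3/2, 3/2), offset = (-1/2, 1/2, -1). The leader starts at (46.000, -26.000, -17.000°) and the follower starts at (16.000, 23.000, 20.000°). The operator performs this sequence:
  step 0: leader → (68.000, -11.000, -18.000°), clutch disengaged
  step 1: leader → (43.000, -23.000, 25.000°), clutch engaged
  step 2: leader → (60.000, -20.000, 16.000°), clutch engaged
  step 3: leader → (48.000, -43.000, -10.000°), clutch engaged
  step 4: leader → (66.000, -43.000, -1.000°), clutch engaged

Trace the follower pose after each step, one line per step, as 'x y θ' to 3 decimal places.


step 0: Δleader=(22.000, 15.000, -1.000°), disengaged; cmd=(0,0,0) → follower holds at (16.000, 23.000, 20.000°)
step 1: Δleader=(-25.000, -12.000, 43.000°), engaged; cmd=(-38.000, -17.500, 63.500°) → follower=(-22.000, 5.500, 83.500°)
step 2: Δleader=(17.000, 3.000, -9.000°), engaged; cmd=(25.000, 5.000, -14.500°) → follower=(3.000, 10.500, 69.000°)
step 3: Δleader=(-12.000, -23.000, -26.000°), engaged; cmd=(-18.500, -34.000, -40.000°) → follower=(-15.500, -23.500, 29.000°)
step 4: Δleader=(18.000, 0.000, 9.000°), engaged; cmd=(26.500, 0.500, 12.500°) → follower=(11.000, -23.000, 41.500°)

16.000 23.000 20.000
-22.000 5.500 83.500
3.000 10.500 69.000
-15.500 -23.500 29.000
11.000 -23.000 41.500


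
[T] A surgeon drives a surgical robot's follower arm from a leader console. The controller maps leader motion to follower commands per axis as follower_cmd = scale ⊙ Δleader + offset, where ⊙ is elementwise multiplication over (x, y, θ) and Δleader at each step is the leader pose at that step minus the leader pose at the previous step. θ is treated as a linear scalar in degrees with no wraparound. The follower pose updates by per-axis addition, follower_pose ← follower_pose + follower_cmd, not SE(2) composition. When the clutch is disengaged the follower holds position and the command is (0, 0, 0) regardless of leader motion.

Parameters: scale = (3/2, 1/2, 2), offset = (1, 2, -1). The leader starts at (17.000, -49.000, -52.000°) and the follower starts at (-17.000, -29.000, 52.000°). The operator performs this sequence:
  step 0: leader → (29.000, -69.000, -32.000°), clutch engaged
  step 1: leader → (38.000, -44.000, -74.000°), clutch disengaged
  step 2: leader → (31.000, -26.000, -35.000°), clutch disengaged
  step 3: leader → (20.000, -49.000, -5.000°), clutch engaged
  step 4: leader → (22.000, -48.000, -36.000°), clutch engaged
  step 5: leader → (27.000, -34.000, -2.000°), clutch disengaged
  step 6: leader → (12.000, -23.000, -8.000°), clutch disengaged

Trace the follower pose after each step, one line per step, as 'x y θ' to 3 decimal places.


step 0: Δleader=(12.000, -20.000, 20.000°), engaged; cmd=(19.000, -8.000, 39.000°) → follower=(2.000, -37.000, 91.000°)
step 1: Δleader=(9.000, 25.000, -42.000°), disengaged; cmd=(0,0,0) → follower holds at (2.000, -37.000, 91.000°)
step 2: Δleader=(-7.000, 18.000, 39.000°), disengaged; cmd=(0,0,0) → follower holds at (2.000, -37.000, 91.000°)
step 3: Δleader=(-11.000, -23.000, 30.000°), engaged; cmd=(-15.500, -9.500, 59.000°) → follower=(-13.500, -46.500, 150.000°)
step 4: Δleader=(2.000, 1.000, -31.000°), engaged; cmd=(4.000, 2.500, -63.000°) → follower=(-9.500, -44.000, 87.000°)
step 5: Δleader=(5.000, 14.000, 34.000°), disengaged; cmd=(0,0,0) → follower holds at (-9.500, -44.000, 87.000°)
step 6: Δleader=(-15.000, 11.000, -6.000°), disengaged; cmd=(0,0,0) → follower holds at (-9.500, -44.000, 87.000°)

2.000 -37.000 91.000
2.000 -37.000 91.000
2.000 -37.000 91.000
-13.500 -46.500 150.000
-9.500 -44.000 87.000
-9.500 -44.000 87.000
-9.500 -44.000 87.000


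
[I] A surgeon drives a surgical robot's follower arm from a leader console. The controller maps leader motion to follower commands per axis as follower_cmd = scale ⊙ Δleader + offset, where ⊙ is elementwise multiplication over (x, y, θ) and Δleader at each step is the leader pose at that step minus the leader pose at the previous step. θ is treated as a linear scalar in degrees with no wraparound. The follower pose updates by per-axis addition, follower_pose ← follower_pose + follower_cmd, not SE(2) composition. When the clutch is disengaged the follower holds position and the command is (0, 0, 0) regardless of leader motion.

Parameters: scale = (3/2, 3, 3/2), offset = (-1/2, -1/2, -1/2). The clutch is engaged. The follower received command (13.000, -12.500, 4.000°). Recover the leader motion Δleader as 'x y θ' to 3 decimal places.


axis x: (13.000 − -1/2) / (3/2) = 9.000
axis y: (-12.500 − -1/2) / (3) = -4.000
axis θ: (4.000 − -1/2) / (3/2) = 3.000

9.000 -4.000 3.000


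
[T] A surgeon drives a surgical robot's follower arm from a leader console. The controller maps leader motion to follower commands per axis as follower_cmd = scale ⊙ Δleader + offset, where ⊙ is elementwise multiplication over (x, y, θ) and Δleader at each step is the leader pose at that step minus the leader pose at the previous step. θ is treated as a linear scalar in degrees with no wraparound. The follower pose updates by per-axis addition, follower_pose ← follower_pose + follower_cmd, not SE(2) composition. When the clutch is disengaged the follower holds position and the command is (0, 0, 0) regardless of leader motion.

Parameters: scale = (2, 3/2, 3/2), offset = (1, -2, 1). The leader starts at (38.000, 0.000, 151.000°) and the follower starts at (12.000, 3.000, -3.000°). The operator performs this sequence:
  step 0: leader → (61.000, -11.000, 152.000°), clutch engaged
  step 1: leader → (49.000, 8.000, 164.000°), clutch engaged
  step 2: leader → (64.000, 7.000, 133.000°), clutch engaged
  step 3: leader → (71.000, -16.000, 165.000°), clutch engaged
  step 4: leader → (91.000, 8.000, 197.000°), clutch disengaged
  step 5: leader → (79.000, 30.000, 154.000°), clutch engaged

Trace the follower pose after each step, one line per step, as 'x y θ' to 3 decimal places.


step 0: Δleader=(23.000, -11.000, 1.000°), engaged; cmd=(47.000, -18.500, 2.500°) → follower=(59.000, -15.500, -0.500°)
step 1: Δleader=(-12.000, 19.000, 12.000°), engaged; cmd=(-23.000, 26.500, 19.000°) → follower=(36.000, 11.000, 18.500°)
step 2: Δleader=(15.000, -1.000, -31.000°), engaged; cmd=(31.000, -3.500, -45.500°) → follower=(67.000, 7.500, -27.000°)
step 3: Δleader=(7.000, -23.000, 32.000°), engaged; cmd=(15.000, -36.500, 49.000°) → follower=(82.000, -29.000, 22.000°)
step 4: Δleader=(20.000, 24.000, 32.000°), disengaged; cmd=(0,0,0) → follower holds at (82.000, -29.000, 22.000°)
step 5: Δleader=(-12.000, 22.000, -43.000°), engaged; cmd=(-23.000, 31.000, -63.500°) → follower=(59.000, 2.000, -41.500°)

59.000 -15.500 -0.500
36.000 11.000 18.500
67.000 7.500 -27.000
82.000 -29.000 22.000
82.000 -29.000 22.000
59.000 2.000 -41.500


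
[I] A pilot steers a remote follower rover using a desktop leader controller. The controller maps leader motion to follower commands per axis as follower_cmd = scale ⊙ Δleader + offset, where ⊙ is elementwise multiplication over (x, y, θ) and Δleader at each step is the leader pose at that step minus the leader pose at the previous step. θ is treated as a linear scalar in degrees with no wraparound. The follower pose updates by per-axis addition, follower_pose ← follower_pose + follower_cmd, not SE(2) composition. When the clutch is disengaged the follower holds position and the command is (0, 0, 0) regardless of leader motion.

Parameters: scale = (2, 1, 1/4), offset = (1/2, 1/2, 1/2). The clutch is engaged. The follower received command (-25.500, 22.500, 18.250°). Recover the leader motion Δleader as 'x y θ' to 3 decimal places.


-13.000 22.000 71.000

axis x: (-25.500 − 1/2) / (2) = -13.000
axis y: (22.500 − 1/2) / (1) = 22.000
axis θ: (18.250 − 1/2) / (1/4) = 71.000


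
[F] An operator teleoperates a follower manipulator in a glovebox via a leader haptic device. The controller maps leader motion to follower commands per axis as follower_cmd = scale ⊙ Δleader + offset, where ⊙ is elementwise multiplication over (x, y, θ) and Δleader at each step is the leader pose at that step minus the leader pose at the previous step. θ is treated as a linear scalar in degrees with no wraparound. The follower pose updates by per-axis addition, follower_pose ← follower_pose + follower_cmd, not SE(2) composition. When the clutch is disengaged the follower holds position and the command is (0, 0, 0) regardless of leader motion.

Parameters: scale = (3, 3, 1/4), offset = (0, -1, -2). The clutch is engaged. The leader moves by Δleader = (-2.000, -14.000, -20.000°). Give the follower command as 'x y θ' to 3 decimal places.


axis x: 3·-2.000 + 0 = -6.000
axis y: 3·-14.000 + -1 = -43.000
axis θ: 1/4·-20.000 + -2 = -7.000

-6.000 -43.000 -7.000


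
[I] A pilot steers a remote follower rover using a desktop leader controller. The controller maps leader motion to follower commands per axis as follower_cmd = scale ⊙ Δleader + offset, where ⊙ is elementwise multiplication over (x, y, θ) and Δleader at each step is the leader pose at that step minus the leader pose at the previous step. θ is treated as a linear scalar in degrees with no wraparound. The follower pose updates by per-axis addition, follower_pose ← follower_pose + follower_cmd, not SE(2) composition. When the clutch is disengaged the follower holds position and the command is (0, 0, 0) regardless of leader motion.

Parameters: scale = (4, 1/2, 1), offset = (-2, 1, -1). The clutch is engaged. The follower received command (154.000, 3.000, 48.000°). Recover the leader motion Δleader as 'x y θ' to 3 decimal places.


39.000 4.000 49.000

axis x: (154.000 − -2) / (4) = 39.000
axis y: (3.000 − 1) / (1/2) = 4.000
axis θ: (48.000 − -1) / (1) = 49.000


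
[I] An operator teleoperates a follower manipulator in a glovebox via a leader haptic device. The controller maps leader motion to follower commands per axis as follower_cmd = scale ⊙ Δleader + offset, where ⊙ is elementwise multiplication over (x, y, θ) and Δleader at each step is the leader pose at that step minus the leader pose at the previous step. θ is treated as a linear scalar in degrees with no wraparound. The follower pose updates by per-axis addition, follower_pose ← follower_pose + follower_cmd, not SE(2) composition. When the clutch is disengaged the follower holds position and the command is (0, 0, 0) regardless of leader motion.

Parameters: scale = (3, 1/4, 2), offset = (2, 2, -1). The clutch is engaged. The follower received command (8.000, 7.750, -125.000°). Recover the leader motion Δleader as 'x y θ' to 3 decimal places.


axis x: (8.000 − 2) / (3) = 2.000
axis y: (7.750 − 2) / (1/4) = 23.000
axis θ: (-125.000 − -1) / (2) = -62.000

2.000 23.000 -62.000


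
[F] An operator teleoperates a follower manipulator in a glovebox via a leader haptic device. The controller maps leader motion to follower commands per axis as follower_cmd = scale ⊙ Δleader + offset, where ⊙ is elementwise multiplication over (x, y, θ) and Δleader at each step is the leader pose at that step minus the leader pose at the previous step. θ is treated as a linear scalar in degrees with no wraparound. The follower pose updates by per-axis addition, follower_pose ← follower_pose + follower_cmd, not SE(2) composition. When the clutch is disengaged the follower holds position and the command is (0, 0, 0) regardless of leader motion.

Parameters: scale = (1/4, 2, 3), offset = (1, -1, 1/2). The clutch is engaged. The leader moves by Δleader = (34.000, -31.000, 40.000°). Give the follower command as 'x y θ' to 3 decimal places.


axis x: 1/4·34.000 + 1 = 9.500
axis y: 2·-31.000 + -1 = -63.000
axis θ: 3·40.000 + 1/2 = 120.500

9.500 -63.000 120.500


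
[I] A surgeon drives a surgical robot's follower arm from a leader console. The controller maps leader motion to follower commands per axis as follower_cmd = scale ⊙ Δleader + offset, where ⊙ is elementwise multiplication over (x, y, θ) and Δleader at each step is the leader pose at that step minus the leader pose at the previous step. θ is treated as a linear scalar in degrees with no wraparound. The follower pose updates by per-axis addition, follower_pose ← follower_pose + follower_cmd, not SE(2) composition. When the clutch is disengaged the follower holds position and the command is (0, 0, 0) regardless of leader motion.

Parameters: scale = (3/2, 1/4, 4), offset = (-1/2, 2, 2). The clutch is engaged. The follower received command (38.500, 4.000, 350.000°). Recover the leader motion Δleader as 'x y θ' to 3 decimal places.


26.000 8.000 87.000

axis x: (38.500 − -1/2) / (3/2) = 26.000
axis y: (4.000 − 2) / (1/4) = 8.000
axis θ: (350.000 − 2) / (4) = 87.000


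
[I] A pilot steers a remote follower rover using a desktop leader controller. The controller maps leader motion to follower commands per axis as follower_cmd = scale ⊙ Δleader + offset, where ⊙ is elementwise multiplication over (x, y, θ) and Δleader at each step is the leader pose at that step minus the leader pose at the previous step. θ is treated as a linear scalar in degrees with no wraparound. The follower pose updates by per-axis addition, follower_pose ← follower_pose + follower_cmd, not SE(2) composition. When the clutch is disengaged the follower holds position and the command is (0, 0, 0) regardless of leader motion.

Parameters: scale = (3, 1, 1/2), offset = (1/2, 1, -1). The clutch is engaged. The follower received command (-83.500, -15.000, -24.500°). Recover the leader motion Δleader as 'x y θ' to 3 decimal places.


axis x: (-83.500 − 1/2) / (3) = -28.000
axis y: (-15.000 − 1) / (1) = -16.000
axis θ: (-24.500 − -1) / (1/2) = -47.000

-28.000 -16.000 -47.000


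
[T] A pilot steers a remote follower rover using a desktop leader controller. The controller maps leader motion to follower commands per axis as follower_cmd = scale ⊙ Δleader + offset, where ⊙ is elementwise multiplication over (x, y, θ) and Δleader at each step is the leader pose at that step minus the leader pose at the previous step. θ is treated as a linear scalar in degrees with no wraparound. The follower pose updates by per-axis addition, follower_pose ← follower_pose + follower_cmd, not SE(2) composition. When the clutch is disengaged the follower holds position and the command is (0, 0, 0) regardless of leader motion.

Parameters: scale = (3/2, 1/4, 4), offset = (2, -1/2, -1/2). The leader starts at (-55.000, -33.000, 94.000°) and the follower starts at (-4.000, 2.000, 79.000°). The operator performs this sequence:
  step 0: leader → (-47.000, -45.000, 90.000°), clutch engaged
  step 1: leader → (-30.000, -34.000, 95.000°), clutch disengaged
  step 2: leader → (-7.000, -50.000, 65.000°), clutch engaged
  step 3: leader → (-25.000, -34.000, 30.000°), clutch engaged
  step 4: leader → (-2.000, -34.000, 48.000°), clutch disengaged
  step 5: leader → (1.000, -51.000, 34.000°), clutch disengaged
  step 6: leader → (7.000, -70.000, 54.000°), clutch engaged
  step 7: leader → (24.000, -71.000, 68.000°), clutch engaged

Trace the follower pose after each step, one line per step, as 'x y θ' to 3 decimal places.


step 0: Δleader=(8.000, -12.000, -4.000°), engaged; cmd=(14.000, -3.500, -16.500°) → follower=(10.000, -1.500, 62.500°)
step 1: Δleader=(17.000, 11.000, 5.000°), disengaged; cmd=(0,0,0) → follower holds at (10.000, -1.500, 62.500°)
step 2: Δleader=(23.000, -16.000, -30.000°), engaged; cmd=(36.500, -4.500, -120.500°) → follower=(46.500, -6.000, -58.000°)
step 3: Δleader=(-18.000, 16.000, -35.000°), engaged; cmd=(-25.000, 3.500, -140.500°) → follower=(21.500, -2.500, -198.500°)
step 4: Δleader=(23.000, 0.000, 18.000°), disengaged; cmd=(0,0,0) → follower holds at (21.500, -2.500, -198.500°)
step 5: Δleader=(3.000, -17.000, -14.000°), disengaged; cmd=(0,0,0) → follower holds at (21.500, -2.500, -198.500°)
step 6: Δleader=(6.000, -19.000, 20.000°), engaged; cmd=(11.000, -5.250, 79.500°) → follower=(32.500, -7.750, -119.000°)
step 7: Δleader=(17.000, -1.000, 14.000°), engaged; cmd=(27.500, -0.750, 55.500°) → follower=(60.000, -8.500, -63.500°)

10.000 -1.500 62.500
10.000 -1.500 62.500
46.500 -6.000 -58.000
21.500 -2.500 -198.500
21.500 -2.500 -198.500
21.500 -2.500 -198.500
32.500 -7.750 -119.000
60.000 -8.500 -63.500


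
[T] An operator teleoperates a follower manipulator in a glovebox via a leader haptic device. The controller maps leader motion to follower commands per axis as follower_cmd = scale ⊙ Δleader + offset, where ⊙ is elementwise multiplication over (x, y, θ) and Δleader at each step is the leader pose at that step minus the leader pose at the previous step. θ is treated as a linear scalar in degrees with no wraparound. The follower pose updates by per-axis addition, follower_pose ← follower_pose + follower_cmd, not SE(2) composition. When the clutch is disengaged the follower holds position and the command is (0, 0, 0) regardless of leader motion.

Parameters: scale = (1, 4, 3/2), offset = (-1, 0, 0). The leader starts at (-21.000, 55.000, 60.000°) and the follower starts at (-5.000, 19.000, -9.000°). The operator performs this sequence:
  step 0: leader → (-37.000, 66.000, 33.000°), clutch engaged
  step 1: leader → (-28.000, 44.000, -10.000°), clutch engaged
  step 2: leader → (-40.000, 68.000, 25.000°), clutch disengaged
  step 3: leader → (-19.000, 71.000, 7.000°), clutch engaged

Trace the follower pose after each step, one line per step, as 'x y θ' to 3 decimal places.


-22.000 63.000 -49.500
-14.000 -25.000 -114.000
-14.000 -25.000 -114.000
6.000 -13.000 -141.000

step 0: Δleader=(-16.000, 11.000, -27.000°), engaged; cmd=(-17.000, 44.000, -40.500°) → follower=(-22.000, 63.000, -49.500°)
step 1: Δleader=(9.000, -22.000, -43.000°), engaged; cmd=(8.000, -88.000, -64.500°) → follower=(-14.000, -25.000, -114.000°)
step 2: Δleader=(-12.000, 24.000, 35.000°), disengaged; cmd=(0,0,0) → follower holds at (-14.000, -25.000, -114.000°)
step 3: Δleader=(21.000, 3.000, -18.000°), engaged; cmd=(20.000, 12.000, -27.000°) → follower=(6.000, -13.000, -141.000°)


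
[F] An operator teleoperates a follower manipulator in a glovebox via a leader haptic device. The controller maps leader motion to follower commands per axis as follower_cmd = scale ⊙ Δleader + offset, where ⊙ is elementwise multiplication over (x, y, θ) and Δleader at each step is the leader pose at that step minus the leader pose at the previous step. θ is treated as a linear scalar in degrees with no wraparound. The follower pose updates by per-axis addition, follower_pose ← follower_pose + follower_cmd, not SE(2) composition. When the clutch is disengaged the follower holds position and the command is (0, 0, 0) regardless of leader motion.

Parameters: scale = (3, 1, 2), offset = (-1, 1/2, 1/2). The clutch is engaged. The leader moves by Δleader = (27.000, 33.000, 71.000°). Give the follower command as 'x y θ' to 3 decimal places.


80.000 33.500 142.500

axis x: 3·27.000 + -1 = 80.000
axis y: 1·33.000 + 1/2 = 33.500
axis θ: 2·71.000 + 1/2 = 142.500


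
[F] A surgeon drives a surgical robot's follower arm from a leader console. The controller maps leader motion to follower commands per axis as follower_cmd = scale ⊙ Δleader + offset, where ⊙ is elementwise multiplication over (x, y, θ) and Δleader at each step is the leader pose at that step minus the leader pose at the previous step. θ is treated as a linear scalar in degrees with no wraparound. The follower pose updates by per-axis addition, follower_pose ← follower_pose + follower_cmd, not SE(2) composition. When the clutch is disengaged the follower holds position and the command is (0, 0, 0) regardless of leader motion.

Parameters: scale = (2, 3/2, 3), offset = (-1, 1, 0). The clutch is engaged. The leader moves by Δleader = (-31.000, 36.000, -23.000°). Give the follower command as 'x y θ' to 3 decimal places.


-63.000 55.000 -69.000

axis x: 2·-31.000 + -1 = -63.000
axis y: 3/2·36.000 + 1 = 55.000
axis θ: 3·-23.000 + 0 = -69.000


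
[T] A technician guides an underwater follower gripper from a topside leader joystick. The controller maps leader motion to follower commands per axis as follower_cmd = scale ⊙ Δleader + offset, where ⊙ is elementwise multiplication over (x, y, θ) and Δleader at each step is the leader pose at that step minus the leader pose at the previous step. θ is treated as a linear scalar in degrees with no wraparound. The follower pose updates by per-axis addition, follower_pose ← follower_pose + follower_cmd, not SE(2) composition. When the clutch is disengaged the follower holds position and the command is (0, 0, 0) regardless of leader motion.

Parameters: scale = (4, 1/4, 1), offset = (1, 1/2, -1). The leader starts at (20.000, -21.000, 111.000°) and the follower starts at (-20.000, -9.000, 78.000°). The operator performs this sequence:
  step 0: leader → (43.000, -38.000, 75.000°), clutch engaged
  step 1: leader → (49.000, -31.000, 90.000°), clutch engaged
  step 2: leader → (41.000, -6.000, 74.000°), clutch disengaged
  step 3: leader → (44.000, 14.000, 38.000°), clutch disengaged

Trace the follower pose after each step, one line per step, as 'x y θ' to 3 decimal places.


step 0: Δleader=(23.000, -17.000, -36.000°), engaged; cmd=(93.000, -3.750, -37.000°) → follower=(73.000, -12.750, 41.000°)
step 1: Δleader=(6.000, 7.000, 15.000°), engaged; cmd=(25.000, 2.250, 14.000°) → follower=(98.000, -10.500, 55.000°)
step 2: Δleader=(-8.000, 25.000, -16.000°), disengaged; cmd=(0,0,0) → follower holds at (98.000, -10.500, 55.000°)
step 3: Δleader=(3.000, 20.000, -36.000°), disengaged; cmd=(0,0,0) → follower holds at (98.000, -10.500, 55.000°)

73.000 -12.750 41.000
98.000 -10.500 55.000
98.000 -10.500 55.000
98.000 -10.500 55.000


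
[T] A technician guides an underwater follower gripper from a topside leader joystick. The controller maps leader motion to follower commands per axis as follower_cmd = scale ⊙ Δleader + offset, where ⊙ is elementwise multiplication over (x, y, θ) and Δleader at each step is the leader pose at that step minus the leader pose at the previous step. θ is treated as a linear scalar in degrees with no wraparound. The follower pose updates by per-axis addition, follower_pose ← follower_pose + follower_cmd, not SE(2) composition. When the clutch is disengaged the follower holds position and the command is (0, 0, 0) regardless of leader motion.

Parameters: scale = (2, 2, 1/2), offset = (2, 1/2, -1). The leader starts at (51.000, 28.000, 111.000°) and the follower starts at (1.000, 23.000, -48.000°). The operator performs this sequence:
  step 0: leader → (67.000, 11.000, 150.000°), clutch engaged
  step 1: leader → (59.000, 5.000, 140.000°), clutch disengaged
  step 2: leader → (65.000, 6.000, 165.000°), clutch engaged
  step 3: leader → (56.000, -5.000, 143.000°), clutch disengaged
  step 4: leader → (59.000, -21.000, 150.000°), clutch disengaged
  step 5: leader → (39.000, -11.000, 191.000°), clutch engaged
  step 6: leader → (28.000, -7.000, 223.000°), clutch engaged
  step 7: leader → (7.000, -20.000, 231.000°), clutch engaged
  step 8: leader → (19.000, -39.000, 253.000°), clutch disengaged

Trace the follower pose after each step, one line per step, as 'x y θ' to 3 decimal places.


35.000 -10.500 -29.500
35.000 -10.500 -29.500
49.000 -8.000 -18.000
49.000 -8.000 -18.000
49.000 -8.000 -18.000
11.000 12.500 1.500
-9.000 21.000 16.500
-49.000 -4.500 19.500
-49.000 -4.500 19.500

step 0: Δleader=(16.000, -17.000, 39.000°), engaged; cmd=(34.000, -33.500, 18.500°) → follower=(35.000, -10.500, -29.500°)
step 1: Δleader=(-8.000, -6.000, -10.000°), disengaged; cmd=(0,0,0) → follower holds at (35.000, -10.500, -29.500°)
step 2: Δleader=(6.000, 1.000, 25.000°), engaged; cmd=(14.000, 2.500, 11.500°) → follower=(49.000, -8.000, -18.000°)
step 3: Δleader=(-9.000, -11.000, -22.000°), disengaged; cmd=(0,0,0) → follower holds at (49.000, -8.000, -18.000°)
step 4: Δleader=(3.000, -16.000, 7.000°), disengaged; cmd=(0,0,0) → follower holds at (49.000, -8.000, -18.000°)
step 5: Δleader=(-20.000, 10.000, 41.000°), engaged; cmd=(-38.000, 20.500, 19.500°) → follower=(11.000, 12.500, 1.500°)
step 6: Δleader=(-11.000, 4.000, 32.000°), engaged; cmd=(-20.000, 8.500, 15.000°) → follower=(-9.000, 21.000, 16.500°)
step 7: Δleader=(-21.000, -13.000, 8.000°), engaged; cmd=(-40.000, -25.500, 3.000°) → follower=(-49.000, -4.500, 19.500°)
step 8: Δleader=(12.000, -19.000, 22.000°), disengaged; cmd=(0,0,0) → follower holds at (-49.000, -4.500, 19.500°)


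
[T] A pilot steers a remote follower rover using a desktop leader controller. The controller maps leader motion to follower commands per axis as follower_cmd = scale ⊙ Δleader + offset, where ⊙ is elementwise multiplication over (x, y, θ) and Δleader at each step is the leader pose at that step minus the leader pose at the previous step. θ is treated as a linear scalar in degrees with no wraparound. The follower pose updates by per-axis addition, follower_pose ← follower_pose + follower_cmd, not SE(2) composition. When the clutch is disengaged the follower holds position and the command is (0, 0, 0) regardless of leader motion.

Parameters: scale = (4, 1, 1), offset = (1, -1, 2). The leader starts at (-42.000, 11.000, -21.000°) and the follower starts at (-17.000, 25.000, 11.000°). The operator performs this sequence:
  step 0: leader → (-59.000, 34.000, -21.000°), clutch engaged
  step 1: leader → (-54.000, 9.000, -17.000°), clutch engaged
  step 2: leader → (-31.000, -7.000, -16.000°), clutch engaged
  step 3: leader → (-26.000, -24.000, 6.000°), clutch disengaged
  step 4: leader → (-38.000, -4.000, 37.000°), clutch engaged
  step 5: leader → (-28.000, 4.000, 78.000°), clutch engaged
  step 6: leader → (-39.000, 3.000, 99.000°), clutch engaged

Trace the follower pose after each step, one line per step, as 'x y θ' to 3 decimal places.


-84.000 47.000 13.000
-63.000 21.000 19.000
30.000 4.000 22.000
30.000 4.000 22.000
-17.000 23.000 55.000
24.000 30.000 98.000
-19.000 28.000 121.000

step 0: Δleader=(-17.000, 23.000, 0.000°), engaged; cmd=(-67.000, 22.000, 2.000°) → follower=(-84.000, 47.000, 13.000°)
step 1: Δleader=(5.000, -25.000, 4.000°), engaged; cmd=(21.000, -26.000, 6.000°) → follower=(-63.000, 21.000, 19.000°)
step 2: Δleader=(23.000, -16.000, 1.000°), engaged; cmd=(93.000, -17.000, 3.000°) → follower=(30.000, 4.000, 22.000°)
step 3: Δleader=(5.000, -17.000, 22.000°), disengaged; cmd=(0,0,0) → follower holds at (30.000, 4.000, 22.000°)
step 4: Δleader=(-12.000, 20.000, 31.000°), engaged; cmd=(-47.000, 19.000, 33.000°) → follower=(-17.000, 23.000, 55.000°)
step 5: Δleader=(10.000, 8.000, 41.000°), engaged; cmd=(41.000, 7.000, 43.000°) → follower=(24.000, 30.000, 98.000°)
step 6: Δleader=(-11.000, -1.000, 21.000°), engaged; cmd=(-43.000, -2.000, 23.000°) → follower=(-19.000, 28.000, 121.000°)
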